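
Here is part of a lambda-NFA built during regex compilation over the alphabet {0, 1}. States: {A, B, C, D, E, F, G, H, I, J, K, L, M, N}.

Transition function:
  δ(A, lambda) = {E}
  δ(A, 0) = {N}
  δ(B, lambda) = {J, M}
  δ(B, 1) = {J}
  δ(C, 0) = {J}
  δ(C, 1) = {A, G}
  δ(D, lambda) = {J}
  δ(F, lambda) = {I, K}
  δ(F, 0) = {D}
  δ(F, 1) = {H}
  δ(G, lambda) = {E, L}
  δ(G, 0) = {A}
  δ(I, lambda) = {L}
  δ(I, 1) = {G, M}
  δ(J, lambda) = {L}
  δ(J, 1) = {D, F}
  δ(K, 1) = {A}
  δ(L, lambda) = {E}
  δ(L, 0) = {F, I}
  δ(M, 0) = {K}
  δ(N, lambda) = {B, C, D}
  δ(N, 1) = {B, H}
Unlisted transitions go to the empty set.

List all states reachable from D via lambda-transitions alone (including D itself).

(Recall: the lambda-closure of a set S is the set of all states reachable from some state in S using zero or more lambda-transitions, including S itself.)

Start with {D}.
From D via lambda: add J.
From J via lambda: add L.
From L via lambda: add E.
No new states can be added; the closed set is {D, E, J, L}.

{D, E, J, L}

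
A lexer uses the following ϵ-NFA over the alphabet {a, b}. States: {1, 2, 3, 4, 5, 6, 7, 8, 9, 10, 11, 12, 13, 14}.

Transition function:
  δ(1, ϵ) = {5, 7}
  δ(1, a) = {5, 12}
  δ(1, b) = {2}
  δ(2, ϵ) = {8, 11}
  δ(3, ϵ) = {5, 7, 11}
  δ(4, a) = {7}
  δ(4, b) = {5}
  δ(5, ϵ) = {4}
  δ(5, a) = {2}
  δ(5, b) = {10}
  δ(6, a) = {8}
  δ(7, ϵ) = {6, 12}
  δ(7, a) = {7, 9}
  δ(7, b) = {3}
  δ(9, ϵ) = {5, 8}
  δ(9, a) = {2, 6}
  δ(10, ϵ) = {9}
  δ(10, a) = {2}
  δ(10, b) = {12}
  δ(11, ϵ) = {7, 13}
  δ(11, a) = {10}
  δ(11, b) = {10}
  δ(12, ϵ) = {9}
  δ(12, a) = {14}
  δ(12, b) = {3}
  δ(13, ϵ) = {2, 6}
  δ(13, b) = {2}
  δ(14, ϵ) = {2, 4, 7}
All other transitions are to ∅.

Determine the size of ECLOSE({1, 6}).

Start with {1, 6}.
From 1 via ϵ: add 5, 7.
From 5 via ϵ: add 4.
From 7 via ϵ: add 12.
From 12 via ϵ: add 9.
From 9 via ϵ: add 8.
ϵ-closure = {1, 4, 5, 6, 7, 8, 9, 12}, which has 8 states.

8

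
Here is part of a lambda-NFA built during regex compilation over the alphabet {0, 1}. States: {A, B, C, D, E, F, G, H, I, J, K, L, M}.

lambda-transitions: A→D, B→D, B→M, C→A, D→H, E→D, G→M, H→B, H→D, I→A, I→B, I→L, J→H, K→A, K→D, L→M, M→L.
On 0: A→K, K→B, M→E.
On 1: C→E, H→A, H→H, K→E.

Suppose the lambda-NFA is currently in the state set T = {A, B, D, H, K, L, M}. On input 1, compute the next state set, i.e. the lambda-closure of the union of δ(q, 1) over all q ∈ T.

H on 1 → {A, H}.
K on 1 → {E}.
No 1-transition from A, B, D, L, M.
Union after reading 1: {A, E, H}.
Now take the lambda-closure:
From A via lambda: add D.
From H via lambda: add B.
From B via lambda: add M.
From M via lambda: add L.
No new states can be added; the closed set is {A, B, D, E, H, L, M}.

{A, B, D, E, H, L, M}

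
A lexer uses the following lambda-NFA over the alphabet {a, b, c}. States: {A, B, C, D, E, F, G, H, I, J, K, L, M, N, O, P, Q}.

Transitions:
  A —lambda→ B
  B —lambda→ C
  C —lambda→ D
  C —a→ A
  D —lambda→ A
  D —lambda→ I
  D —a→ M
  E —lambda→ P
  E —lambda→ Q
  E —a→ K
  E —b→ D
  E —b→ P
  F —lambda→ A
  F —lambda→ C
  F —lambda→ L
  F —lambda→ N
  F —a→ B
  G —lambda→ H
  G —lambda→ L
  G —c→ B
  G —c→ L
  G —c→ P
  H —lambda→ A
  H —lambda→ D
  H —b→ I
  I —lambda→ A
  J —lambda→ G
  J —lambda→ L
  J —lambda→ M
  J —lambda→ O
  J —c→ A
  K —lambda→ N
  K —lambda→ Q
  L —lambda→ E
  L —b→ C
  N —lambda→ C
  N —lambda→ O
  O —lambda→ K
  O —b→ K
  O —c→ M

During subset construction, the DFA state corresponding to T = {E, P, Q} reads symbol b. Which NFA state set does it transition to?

{A, B, C, D, I, P}

E on b → {D, P}.
No b-transition from P, Q.
Union after reading b: {D, P}.
Now take the lambda-closure:
From D via lambda: add A, I.
From A via lambda: add B.
From B via lambda: add C.
No new states can be added; the closed set is {A, B, C, D, I, P}.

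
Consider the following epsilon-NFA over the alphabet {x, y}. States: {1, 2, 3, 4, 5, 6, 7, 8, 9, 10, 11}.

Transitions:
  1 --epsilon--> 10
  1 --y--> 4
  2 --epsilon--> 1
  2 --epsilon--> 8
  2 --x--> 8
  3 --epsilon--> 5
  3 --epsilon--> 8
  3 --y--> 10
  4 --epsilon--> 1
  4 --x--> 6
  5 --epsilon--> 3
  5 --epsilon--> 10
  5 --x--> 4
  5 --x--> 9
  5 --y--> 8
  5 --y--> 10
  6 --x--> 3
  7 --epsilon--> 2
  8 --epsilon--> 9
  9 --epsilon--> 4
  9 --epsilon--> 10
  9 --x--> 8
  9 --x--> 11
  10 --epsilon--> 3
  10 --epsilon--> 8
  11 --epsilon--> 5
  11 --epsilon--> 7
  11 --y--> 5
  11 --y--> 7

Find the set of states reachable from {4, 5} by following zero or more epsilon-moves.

{1, 3, 4, 5, 8, 9, 10}

Start with {4, 5}.
From 4 via epsilon: add 1.
From 5 via epsilon: add 3, 10.
From 3 via epsilon: add 8.
From 8 via epsilon: add 9.
No new states can be added; the closed set is {1, 3, 4, 5, 8, 9, 10}.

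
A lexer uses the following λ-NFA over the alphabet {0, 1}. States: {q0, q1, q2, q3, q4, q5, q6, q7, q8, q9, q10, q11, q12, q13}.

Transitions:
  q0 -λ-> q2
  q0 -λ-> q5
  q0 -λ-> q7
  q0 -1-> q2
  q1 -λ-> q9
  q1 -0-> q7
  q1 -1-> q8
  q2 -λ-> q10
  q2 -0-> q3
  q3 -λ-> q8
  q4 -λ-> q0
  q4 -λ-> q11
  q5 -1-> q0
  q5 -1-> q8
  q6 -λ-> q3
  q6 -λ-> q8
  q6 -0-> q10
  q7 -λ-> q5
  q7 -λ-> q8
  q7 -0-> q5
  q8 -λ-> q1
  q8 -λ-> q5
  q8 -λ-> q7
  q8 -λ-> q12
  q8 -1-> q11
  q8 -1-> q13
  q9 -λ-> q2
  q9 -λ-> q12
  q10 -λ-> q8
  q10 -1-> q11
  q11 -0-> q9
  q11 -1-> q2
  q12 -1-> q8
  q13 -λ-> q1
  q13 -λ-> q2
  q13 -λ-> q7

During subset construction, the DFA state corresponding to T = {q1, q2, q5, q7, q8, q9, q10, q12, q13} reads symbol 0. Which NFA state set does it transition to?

q1 on 0 → {q7}.
q2 on 0 → {q3}.
q7 on 0 → {q5}.
No 0-transition from q5, q8, q9, q10, q12, q13.
Union after reading 0: {q3, q5, q7}.
Now take the λ-closure:
From q3 via λ: add q8.
From q8 via λ: add q1, q12.
From q1 via λ: add q9.
From q9 via λ: add q2.
From q2 via λ: add q10.
No new states can be added; the closed set is {q1, q2, q3, q5, q7, q8, q9, q10, q12}.

{q1, q2, q3, q5, q7, q8, q9, q10, q12}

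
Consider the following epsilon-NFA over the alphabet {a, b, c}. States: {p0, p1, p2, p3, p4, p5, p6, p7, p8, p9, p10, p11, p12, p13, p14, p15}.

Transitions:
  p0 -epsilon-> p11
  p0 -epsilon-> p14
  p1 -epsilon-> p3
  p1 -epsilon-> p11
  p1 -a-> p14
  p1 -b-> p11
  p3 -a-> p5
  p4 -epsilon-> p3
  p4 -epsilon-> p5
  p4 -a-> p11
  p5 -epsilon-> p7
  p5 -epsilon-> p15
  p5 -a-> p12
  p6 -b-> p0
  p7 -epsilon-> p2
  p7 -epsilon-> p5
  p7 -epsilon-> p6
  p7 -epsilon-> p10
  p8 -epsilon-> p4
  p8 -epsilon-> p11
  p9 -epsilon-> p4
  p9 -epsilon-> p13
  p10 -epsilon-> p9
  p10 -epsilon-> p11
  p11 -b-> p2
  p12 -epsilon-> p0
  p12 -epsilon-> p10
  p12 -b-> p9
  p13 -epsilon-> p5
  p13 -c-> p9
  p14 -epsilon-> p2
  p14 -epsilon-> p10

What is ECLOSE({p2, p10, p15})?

Start with {p2, p10, p15}.
From p10 via epsilon: add p9, p11.
From p9 via epsilon: add p4, p13.
From p4 via epsilon: add p3, p5.
From p5 via epsilon: add p7.
From p7 via epsilon: add p6.
No new states can be added; the closed set is {p2, p3, p4, p5, p6, p7, p9, p10, p11, p13, p15}.

{p2, p3, p4, p5, p6, p7, p9, p10, p11, p13, p15}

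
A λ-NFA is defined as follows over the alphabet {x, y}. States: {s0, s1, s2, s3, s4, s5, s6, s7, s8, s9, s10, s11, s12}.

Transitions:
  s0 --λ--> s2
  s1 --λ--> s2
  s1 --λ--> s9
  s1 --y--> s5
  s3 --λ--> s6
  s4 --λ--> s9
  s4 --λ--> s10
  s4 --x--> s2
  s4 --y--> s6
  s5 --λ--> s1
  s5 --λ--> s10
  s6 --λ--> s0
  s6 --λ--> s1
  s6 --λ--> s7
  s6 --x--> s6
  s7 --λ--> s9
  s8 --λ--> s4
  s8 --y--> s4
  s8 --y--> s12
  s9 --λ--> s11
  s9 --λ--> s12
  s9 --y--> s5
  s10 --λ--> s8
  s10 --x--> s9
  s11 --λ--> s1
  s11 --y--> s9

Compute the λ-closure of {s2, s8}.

{s1, s2, s4, s8, s9, s10, s11, s12}

Start with {s2, s8}.
From s8 via λ: add s4.
From s4 via λ: add s9, s10.
From s9 via λ: add s11, s12.
From s11 via λ: add s1.
No new states can be added; the closed set is {s1, s2, s4, s8, s9, s10, s11, s12}.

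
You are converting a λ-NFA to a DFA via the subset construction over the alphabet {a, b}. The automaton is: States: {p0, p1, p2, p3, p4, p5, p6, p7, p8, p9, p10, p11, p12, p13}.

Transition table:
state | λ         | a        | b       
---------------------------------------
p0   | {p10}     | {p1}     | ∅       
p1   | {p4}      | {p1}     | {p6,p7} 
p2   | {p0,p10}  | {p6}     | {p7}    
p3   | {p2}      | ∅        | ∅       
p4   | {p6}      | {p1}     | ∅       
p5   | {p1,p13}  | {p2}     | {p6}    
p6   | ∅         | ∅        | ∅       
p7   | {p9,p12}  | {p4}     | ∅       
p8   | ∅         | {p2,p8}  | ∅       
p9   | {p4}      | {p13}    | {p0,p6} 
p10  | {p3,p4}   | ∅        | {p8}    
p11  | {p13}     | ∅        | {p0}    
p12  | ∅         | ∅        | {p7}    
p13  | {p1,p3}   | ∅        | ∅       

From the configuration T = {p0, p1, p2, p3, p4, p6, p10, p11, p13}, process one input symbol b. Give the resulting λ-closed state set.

p1 on b → {p6, p7}.
p2 on b → {p7}.
p10 on b → {p8}.
p11 on b → {p0}.
No b-transition from p0, p3, p4, p6, p13.
Union after reading b: {p0, p6, p7, p8}.
Now take the λ-closure:
From p0 via λ: add p10.
From p7 via λ: add p9, p12.
From p9 via λ: add p4.
From p10 via λ: add p3.
From p3 via λ: add p2.
No new states can be added; the closed set is {p0, p2, p3, p4, p6, p7, p8, p9, p10, p12}.

{p0, p2, p3, p4, p6, p7, p8, p9, p10, p12}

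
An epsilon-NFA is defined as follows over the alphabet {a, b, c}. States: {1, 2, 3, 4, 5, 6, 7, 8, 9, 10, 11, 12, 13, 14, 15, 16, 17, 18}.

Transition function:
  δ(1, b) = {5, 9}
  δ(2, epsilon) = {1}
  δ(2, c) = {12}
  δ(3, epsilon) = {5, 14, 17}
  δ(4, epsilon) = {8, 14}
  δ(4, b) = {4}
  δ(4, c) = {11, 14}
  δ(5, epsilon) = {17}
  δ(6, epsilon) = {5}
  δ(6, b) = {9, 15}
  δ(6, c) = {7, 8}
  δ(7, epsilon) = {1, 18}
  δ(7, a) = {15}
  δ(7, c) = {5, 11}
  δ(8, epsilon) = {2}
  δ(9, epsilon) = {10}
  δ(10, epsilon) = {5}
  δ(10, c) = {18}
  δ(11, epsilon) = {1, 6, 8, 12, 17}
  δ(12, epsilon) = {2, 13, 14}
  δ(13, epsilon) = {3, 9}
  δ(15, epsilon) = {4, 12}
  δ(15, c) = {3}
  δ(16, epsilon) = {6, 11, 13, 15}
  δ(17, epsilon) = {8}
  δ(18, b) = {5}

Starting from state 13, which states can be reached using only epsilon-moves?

{1, 2, 3, 5, 8, 9, 10, 13, 14, 17}

Start with {13}.
From 13 via epsilon: add 3, 9.
From 3 via epsilon: add 5, 14, 17.
From 9 via epsilon: add 10.
From 17 via epsilon: add 8.
From 8 via epsilon: add 2.
From 2 via epsilon: add 1.
No new states can be added; the closed set is {1, 2, 3, 5, 8, 9, 10, 13, 14, 17}.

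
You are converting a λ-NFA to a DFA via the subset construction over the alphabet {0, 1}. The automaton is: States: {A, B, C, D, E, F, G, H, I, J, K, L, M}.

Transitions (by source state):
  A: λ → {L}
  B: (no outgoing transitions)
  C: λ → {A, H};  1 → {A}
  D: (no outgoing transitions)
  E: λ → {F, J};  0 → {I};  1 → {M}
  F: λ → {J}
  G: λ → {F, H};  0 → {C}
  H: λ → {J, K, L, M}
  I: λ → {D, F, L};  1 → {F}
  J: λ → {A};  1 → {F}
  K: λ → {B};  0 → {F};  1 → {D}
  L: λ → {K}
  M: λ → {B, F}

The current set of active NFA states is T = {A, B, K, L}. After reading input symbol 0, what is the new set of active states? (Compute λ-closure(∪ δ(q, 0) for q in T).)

K on 0 → {F}.
No 0-transition from A, B, L.
Union after reading 0: {F}.
Now take the λ-closure:
From F via λ: add J.
From J via λ: add A.
From A via λ: add L.
From L via λ: add K.
From K via λ: add B.
No new states can be added; the closed set is {A, B, F, J, K, L}.

{A, B, F, J, K, L}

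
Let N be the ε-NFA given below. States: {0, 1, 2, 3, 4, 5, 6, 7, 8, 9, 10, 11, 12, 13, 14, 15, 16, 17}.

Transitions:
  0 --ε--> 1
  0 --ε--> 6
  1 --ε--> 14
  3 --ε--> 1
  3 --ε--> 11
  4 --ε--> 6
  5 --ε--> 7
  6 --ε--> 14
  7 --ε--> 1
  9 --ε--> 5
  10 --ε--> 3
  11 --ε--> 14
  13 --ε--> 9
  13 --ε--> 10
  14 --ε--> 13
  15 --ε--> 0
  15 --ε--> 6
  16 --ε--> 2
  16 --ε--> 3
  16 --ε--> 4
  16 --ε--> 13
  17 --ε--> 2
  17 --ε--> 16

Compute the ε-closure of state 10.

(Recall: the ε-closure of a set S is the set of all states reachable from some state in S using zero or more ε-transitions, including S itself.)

Start with {10}.
From 10 via ε: add 3.
From 3 via ε: add 1, 11.
From 1 via ε: add 14.
From 14 via ε: add 13.
From 13 via ε: add 9.
From 9 via ε: add 5.
From 5 via ε: add 7.
No new states can be added; the closed set is {1, 3, 5, 7, 9, 10, 11, 13, 14}.

{1, 3, 5, 7, 9, 10, 11, 13, 14}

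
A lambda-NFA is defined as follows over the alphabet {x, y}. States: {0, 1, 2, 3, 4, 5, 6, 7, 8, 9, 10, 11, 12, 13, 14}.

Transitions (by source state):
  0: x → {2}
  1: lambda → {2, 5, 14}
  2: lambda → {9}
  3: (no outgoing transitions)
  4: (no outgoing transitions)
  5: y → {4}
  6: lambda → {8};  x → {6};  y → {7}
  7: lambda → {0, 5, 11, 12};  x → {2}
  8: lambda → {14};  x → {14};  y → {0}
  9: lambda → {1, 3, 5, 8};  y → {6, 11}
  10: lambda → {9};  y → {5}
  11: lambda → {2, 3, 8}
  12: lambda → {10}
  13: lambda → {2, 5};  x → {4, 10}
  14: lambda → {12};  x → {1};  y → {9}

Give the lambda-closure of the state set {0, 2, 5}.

{0, 1, 2, 3, 5, 8, 9, 10, 12, 14}

Start with {0, 2, 5}.
From 2 via lambda: add 9.
From 9 via lambda: add 1, 3, 8.
From 1 via lambda: add 14.
From 14 via lambda: add 12.
From 12 via lambda: add 10.
No new states can be added; the closed set is {0, 1, 2, 3, 5, 8, 9, 10, 12, 14}.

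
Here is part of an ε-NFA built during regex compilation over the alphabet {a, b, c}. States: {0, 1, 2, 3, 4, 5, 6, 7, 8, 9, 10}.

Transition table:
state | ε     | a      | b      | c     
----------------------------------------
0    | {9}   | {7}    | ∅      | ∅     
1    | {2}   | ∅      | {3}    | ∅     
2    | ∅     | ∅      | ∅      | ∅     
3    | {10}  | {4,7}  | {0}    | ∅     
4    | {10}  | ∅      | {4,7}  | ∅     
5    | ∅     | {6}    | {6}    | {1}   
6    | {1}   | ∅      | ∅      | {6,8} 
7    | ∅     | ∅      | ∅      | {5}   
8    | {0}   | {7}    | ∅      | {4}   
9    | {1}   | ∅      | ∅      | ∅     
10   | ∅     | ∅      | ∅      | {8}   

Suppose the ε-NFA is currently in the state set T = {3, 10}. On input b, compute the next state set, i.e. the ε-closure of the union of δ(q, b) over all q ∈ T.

3 on b → {0}.
No b-transition from 10.
Union after reading b: {0}.
Now take the ε-closure:
From 0 via ε: add 9.
From 9 via ε: add 1.
From 1 via ε: add 2.
No new states can be added; the closed set is {0, 1, 2, 9}.

{0, 1, 2, 9}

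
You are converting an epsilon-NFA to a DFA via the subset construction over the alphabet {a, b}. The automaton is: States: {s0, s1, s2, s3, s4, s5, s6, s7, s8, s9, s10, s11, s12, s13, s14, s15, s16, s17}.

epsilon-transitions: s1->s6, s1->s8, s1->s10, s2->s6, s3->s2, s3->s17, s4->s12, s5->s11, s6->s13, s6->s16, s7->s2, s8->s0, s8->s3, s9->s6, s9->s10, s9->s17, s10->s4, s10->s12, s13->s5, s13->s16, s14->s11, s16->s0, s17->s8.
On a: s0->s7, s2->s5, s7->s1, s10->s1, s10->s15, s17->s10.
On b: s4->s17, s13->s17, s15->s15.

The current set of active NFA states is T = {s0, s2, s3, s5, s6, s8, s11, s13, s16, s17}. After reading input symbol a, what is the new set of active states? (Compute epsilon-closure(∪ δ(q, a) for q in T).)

{s0, s2, s4, s5, s6, s7, s10, s11, s12, s13, s16}

s0 on a → {s7}.
s2 on a → {s5}.
s17 on a → {s10}.
No a-transition from s3, s5, s6, s8, s11, s13, s16.
Union after reading a: {s5, s7, s10}.
Now take the epsilon-closure:
From s5 via epsilon: add s11.
From s7 via epsilon: add s2.
From s10 via epsilon: add s4, s12.
From s2 via epsilon: add s6.
From s6 via epsilon: add s13, s16.
From s16 via epsilon: add s0.
No new states can be added; the closed set is {s0, s2, s4, s5, s6, s7, s10, s11, s12, s13, s16}.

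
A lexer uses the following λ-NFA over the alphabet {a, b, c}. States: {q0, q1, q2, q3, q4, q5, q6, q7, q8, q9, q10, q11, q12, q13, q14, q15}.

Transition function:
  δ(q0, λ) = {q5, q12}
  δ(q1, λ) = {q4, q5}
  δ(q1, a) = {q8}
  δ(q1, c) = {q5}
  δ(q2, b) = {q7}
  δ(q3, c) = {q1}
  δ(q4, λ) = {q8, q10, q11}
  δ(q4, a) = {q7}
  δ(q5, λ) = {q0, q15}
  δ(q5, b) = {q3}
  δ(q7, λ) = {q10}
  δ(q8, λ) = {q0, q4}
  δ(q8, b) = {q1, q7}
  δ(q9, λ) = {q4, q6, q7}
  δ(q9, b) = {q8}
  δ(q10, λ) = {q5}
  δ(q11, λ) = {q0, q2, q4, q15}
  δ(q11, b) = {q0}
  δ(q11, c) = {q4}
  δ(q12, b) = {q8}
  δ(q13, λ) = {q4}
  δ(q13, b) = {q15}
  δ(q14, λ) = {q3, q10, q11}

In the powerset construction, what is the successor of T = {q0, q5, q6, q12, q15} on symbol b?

q5 on b → {q3}.
q12 on b → {q8}.
No b-transition from q0, q6, q15.
Union after reading b: {q3, q8}.
Now take the λ-closure:
From q8 via λ: add q0, q4.
From q0 via λ: add q5, q12.
From q4 via λ: add q10, q11.
From q5 via λ: add q15.
From q11 via λ: add q2.
No new states can be added; the closed set is {q0, q2, q3, q4, q5, q8, q10, q11, q12, q15}.

{q0, q2, q3, q4, q5, q8, q10, q11, q12, q15}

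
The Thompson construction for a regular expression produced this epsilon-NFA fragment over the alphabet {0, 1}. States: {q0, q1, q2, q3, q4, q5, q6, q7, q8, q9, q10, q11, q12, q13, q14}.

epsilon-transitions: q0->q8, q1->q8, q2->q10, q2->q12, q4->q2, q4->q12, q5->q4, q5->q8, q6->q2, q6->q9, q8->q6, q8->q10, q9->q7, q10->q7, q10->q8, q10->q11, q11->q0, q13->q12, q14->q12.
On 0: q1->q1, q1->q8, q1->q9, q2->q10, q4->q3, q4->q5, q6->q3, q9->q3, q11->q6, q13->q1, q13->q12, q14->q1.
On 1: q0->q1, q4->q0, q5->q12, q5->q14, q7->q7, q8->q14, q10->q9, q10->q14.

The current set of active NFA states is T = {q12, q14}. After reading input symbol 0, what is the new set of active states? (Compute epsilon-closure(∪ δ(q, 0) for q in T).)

{q0, q1, q2, q6, q7, q8, q9, q10, q11, q12}

q14 on 0 → {q1}.
No 0-transition from q12.
Union after reading 0: {q1}.
Now take the epsilon-closure:
From q1 via epsilon: add q8.
From q8 via epsilon: add q6, q10.
From q6 via epsilon: add q2, q9.
From q10 via epsilon: add q7, q11.
From q2 via epsilon: add q12.
From q11 via epsilon: add q0.
No new states can be added; the closed set is {q0, q1, q2, q6, q7, q8, q9, q10, q11, q12}.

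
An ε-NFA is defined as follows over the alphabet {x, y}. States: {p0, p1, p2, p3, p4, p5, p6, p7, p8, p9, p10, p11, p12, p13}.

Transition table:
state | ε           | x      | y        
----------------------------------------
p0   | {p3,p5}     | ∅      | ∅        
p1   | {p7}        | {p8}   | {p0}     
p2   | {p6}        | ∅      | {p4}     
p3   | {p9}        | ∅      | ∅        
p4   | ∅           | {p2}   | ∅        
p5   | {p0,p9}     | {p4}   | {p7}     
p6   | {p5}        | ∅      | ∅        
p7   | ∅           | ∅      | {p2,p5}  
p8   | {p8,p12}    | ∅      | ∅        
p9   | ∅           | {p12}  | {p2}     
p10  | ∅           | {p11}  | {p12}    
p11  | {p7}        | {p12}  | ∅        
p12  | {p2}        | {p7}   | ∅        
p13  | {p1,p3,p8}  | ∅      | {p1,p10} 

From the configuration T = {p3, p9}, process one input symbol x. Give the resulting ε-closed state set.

{p0, p2, p3, p5, p6, p9, p12}

p9 on x → {p12}.
No x-transition from p3.
Union after reading x: {p12}.
Now take the ε-closure:
From p12 via ε: add p2.
From p2 via ε: add p6.
From p6 via ε: add p5.
From p5 via ε: add p0, p9.
From p0 via ε: add p3.
No new states can be added; the closed set is {p0, p2, p3, p5, p6, p9, p12}.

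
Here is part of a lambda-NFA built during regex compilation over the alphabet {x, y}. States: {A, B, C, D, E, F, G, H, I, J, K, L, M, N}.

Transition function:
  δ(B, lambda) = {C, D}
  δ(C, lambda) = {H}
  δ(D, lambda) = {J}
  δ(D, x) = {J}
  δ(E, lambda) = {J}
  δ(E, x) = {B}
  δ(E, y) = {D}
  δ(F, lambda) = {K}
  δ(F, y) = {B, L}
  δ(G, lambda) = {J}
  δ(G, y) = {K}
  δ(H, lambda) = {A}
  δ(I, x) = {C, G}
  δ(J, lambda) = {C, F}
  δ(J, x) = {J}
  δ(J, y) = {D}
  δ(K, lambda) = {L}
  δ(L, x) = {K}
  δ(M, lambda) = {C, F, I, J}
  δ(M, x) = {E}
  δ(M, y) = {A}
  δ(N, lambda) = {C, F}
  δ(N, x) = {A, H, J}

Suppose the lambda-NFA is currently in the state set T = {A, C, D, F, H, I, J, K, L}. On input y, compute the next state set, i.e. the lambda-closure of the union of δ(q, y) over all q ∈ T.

{A, B, C, D, F, H, J, K, L}

F on y → {B, L}.
J on y → {D}.
No y-transition from A, C, D, H, I, K, L.
Union after reading y: {B, D, L}.
Now take the lambda-closure:
From B via lambda: add C.
From D via lambda: add J.
From C via lambda: add H.
From J via lambda: add F.
From F via lambda: add K.
From H via lambda: add A.
No new states can be added; the closed set is {A, B, C, D, F, H, J, K, L}.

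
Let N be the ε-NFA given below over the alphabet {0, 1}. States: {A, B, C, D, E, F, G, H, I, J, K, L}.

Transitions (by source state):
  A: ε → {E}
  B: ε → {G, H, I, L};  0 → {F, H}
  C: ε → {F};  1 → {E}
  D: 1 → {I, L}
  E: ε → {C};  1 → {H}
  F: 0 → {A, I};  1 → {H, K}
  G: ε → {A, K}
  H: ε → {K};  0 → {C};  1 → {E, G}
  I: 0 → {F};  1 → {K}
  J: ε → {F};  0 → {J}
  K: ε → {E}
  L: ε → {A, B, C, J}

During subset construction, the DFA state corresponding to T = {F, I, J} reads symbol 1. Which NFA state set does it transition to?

F on 1 → {H, K}.
I on 1 → {K}.
No 1-transition from J.
Union after reading 1: {H, K}.
Now take the ε-closure:
From K via ε: add E.
From E via ε: add C.
From C via ε: add F.
No new states can be added; the closed set is {C, E, F, H, K}.

{C, E, F, H, K}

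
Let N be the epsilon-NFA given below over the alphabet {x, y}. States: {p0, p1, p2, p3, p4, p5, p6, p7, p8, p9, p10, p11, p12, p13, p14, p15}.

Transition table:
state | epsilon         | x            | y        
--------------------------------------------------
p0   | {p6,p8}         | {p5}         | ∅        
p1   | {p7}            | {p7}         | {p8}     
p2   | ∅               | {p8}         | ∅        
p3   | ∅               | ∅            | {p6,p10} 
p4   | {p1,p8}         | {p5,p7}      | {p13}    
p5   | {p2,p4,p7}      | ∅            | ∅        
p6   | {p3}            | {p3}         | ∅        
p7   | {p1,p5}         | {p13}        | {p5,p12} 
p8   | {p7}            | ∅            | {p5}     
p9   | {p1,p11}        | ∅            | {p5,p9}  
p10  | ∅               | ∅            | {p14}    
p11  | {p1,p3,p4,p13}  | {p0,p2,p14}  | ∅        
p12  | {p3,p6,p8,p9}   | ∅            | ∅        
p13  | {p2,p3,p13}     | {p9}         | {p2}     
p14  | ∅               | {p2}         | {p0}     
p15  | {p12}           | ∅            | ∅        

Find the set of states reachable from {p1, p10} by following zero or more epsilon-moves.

{p1, p2, p4, p5, p7, p8, p10}

Start with {p1, p10}.
From p1 via epsilon: add p7.
From p7 via epsilon: add p5.
From p5 via epsilon: add p2, p4.
From p4 via epsilon: add p8.
No new states can be added; the closed set is {p1, p2, p4, p5, p7, p8, p10}.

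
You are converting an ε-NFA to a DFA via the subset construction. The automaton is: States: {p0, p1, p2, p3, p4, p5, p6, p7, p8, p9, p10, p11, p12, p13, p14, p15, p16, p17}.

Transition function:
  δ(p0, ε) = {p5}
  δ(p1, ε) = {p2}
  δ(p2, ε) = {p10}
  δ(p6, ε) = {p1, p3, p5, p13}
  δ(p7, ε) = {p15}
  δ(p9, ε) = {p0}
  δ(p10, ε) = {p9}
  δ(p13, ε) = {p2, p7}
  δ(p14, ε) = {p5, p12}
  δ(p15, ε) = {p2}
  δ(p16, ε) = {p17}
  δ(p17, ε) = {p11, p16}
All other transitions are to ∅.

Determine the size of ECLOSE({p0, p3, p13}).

9

Start with {p0, p3, p13}.
From p0 via ε: add p5.
From p13 via ε: add p2, p7.
From p2 via ε: add p10.
From p7 via ε: add p15.
From p10 via ε: add p9.
ε-closure = {p0, p2, p3, p5, p7, p9, p10, p13, p15}, which has 9 states.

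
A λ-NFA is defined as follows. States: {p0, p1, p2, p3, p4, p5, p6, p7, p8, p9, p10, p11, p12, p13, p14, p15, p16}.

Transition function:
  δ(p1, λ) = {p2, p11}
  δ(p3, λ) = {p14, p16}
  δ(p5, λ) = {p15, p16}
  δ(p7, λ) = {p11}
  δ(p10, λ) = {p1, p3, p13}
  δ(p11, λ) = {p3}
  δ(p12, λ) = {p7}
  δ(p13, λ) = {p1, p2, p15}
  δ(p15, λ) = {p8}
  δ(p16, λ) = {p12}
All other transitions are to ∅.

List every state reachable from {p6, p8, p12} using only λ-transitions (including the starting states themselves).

Start with {p6, p8, p12}.
From p12 via λ: add p7.
From p7 via λ: add p11.
From p11 via λ: add p3.
From p3 via λ: add p14, p16.
No new states can be added; the closed set is {p3, p6, p7, p8, p11, p12, p14, p16}.

{p3, p6, p7, p8, p11, p12, p14, p16}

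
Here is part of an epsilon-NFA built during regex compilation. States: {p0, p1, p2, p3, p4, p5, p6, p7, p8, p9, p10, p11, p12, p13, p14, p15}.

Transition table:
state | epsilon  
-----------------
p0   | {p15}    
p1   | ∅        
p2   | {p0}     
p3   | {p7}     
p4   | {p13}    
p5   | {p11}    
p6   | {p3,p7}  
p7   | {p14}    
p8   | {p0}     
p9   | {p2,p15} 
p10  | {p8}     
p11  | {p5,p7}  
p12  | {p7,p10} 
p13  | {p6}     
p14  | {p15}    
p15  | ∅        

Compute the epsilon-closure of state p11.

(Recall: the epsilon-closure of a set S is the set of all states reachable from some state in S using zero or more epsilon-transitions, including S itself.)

Start with {p11}.
From p11 via epsilon: add p5, p7.
From p7 via epsilon: add p14.
From p14 via epsilon: add p15.
No new states can be added; the closed set is {p5, p7, p11, p14, p15}.

{p5, p7, p11, p14, p15}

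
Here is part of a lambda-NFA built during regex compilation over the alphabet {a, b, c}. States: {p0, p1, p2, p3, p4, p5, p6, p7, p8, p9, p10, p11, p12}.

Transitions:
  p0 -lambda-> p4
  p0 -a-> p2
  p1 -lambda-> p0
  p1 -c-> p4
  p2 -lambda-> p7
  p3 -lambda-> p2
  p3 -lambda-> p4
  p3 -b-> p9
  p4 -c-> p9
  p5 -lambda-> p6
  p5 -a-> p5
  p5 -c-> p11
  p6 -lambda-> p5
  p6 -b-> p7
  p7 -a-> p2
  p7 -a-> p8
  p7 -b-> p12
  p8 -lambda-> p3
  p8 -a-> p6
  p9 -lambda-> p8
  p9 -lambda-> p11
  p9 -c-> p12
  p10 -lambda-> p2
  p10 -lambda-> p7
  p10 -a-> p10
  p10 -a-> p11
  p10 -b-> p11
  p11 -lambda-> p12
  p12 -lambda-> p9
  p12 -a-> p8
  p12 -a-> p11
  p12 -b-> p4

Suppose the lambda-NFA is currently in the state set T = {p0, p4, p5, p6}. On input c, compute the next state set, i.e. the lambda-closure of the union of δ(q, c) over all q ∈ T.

{p2, p3, p4, p7, p8, p9, p11, p12}

p4 on c → {p9}.
p5 on c → {p11}.
No c-transition from p0, p6.
Union after reading c: {p9, p11}.
Now take the lambda-closure:
From p9 via lambda: add p8.
From p11 via lambda: add p12.
From p8 via lambda: add p3.
From p3 via lambda: add p2, p4.
From p2 via lambda: add p7.
No new states can be added; the closed set is {p2, p3, p4, p7, p8, p9, p11, p12}.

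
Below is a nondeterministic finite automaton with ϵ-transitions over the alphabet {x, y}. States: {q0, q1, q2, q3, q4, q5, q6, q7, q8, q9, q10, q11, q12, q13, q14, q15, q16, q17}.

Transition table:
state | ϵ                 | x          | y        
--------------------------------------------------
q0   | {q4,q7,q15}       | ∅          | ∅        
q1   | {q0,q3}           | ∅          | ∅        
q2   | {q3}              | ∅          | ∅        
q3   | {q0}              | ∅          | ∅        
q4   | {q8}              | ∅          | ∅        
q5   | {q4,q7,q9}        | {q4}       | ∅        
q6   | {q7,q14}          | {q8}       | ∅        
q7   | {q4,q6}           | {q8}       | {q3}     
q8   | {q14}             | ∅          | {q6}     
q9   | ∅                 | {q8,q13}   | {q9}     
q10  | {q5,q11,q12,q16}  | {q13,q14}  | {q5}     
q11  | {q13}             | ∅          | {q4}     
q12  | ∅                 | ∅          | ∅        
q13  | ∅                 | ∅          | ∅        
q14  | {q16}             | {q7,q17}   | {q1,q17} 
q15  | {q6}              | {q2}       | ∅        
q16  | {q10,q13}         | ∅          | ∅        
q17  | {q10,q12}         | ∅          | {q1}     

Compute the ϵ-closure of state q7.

Start with {q7}.
From q7 via ϵ: add q4, q6.
From q4 via ϵ: add q8.
From q6 via ϵ: add q14.
From q14 via ϵ: add q16.
From q16 via ϵ: add q10, q13.
From q10 via ϵ: add q5, q11, q12.
From q5 via ϵ: add q9.
No new states can be added; the closed set is {q4, q5, q6, q7, q8, q9, q10, q11, q12, q13, q14, q16}.

{q4, q5, q6, q7, q8, q9, q10, q11, q12, q13, q14, q16}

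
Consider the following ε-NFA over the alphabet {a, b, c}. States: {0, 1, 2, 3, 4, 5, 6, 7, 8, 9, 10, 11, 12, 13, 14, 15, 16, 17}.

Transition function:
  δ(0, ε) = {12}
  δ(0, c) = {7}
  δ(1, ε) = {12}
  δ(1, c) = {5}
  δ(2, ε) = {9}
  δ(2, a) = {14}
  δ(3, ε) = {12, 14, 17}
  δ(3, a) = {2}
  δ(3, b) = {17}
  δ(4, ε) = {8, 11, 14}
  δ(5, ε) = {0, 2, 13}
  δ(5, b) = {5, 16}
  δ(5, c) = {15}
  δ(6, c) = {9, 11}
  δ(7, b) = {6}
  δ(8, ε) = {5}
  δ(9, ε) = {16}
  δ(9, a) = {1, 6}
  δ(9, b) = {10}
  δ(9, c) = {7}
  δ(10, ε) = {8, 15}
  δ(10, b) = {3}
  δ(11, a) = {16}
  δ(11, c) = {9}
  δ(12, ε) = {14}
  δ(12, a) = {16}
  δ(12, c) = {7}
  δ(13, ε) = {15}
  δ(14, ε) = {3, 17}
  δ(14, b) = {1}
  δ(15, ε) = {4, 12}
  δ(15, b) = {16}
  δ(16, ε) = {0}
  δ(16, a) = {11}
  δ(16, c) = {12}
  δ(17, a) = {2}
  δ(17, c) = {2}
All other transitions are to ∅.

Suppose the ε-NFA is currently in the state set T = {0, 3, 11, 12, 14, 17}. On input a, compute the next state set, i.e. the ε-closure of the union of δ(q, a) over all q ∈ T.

3 on a → {2}.
11 on a → {16}.
12 on a → {16}.
17 on a → {2}.
No a-transition from 0, 14.
Union after reading a: {2, 16}.
Now take the ε-closure:
From 2 via ε: add 9.
From 16 via ε: add 0.
From 0 via ε: add 12.
From 12 via ε: add 14.
From 14 via ε: add 3, 17.
No new states can be added; the closed set is {0, 2, 3, 9, 12, 14, 16, 17}.

{0, 2, 3, 9, 12, 14, 16, 17}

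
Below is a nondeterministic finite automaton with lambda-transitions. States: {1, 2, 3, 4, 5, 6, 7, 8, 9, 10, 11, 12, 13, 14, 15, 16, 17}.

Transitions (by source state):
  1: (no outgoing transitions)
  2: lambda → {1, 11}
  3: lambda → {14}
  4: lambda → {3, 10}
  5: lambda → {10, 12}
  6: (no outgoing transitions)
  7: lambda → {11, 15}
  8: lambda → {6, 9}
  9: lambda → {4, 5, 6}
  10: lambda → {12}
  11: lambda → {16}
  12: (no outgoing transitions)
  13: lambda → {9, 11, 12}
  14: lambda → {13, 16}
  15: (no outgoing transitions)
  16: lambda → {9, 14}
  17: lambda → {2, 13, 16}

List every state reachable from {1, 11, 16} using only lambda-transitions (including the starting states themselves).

Start with {1, 11, 16}.
From 16 via lambda: add 9, 14.
From 9 via lambda: add 4, 5, 6.
From 14 via lambda: add 13.
From 4 via lambda: add 3, 10.
From 5 via lambda: add 12.
No new states can be added; the closed set is {1, 3, 4, 5, 6, 9, 10, 11, 12, 13, 14, 16}.

{1, 3, 4, 5, 6, 9, 10, 11, 12, 13, 14, 16}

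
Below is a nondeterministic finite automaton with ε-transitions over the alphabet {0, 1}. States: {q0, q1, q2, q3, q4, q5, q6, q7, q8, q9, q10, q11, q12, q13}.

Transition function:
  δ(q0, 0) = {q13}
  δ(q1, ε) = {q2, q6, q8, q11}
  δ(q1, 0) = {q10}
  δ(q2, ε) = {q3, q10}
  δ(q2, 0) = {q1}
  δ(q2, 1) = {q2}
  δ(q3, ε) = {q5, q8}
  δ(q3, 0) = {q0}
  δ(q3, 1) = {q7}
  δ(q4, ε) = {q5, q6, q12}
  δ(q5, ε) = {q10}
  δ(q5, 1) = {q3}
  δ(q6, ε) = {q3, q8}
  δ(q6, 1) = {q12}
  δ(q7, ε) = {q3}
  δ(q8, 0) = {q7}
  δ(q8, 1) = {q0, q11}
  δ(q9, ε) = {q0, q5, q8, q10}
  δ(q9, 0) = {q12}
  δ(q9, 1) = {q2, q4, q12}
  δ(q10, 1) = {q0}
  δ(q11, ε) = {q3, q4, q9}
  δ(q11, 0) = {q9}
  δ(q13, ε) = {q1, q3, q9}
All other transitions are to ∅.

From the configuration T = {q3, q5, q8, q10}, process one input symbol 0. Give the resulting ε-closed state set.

{q0, q3, q5, q7, q8, q10}

q3 on 0 → {q0}.
q8 on 0 → {q7}.
No 0-transition from q5, q10.
Union after reading 0: {q0, q7}.
Now take the ε-closure:
From q7 via ε: add q3.
From q3 via ε: add q5, q8.
From q5 via ε: add q10.
No new states can be added; the closed set is {q0, q3, q5, q7, q8, q10}.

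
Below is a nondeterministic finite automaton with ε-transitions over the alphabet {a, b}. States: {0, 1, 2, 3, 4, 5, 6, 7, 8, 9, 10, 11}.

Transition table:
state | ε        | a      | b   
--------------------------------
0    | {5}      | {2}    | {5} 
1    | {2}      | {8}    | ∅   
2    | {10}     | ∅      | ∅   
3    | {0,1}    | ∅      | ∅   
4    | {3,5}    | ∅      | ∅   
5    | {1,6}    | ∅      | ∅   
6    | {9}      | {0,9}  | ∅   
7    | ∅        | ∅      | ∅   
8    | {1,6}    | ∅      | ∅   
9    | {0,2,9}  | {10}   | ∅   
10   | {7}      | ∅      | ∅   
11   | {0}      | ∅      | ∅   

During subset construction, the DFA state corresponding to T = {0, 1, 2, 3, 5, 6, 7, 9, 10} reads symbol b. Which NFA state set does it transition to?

{0, 1, 2, 5, 6, 7, 9, 10}

0 on b → {5}.
No b-transition from 1, 2, 3, 5, 6, 7, 9, 10.
Union after reading b: {5}.
Now take the ε-closure:
From 5 via ε: add 1, 6.
From 1 via ε: add 2.
From 6 via ε: add 9.
From 2 via ε: add 10.
From 9 via ε: add 0.
From 10 via ε: add 7.
No new states can be added; the closed set is {0, 1, 2, 5, 6, 7, 9, 10}.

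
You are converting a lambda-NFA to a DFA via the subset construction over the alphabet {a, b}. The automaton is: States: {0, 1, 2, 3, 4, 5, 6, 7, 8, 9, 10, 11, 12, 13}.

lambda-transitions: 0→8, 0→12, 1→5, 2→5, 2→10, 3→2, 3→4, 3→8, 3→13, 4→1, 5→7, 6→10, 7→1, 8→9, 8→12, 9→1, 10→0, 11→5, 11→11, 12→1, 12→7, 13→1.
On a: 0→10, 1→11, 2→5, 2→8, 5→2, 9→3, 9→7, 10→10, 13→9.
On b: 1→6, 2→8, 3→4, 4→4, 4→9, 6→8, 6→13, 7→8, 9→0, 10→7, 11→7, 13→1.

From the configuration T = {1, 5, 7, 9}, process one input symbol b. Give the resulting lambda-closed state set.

{0, 1, 5, 6, 7, 8, 9, 10, 12}

1 on b → {6}.
7 on b → {8}.
9 on b → {0}.
No b-transition from 5.
Union after reading b: {0, 6, 8}.
Now take the lambda-closure:
From 0 via lambda: add 12.
From 6 via lambda: add 10.
From 8 via lambda: add 9.
From 9 via lambda: add 1.
From 12 via lambda: add 7.
From 1 via lambda: add 5.
No new states can be added; the closed set is {0, 1, 5, 6, 7, 8, 9, 10, 12}.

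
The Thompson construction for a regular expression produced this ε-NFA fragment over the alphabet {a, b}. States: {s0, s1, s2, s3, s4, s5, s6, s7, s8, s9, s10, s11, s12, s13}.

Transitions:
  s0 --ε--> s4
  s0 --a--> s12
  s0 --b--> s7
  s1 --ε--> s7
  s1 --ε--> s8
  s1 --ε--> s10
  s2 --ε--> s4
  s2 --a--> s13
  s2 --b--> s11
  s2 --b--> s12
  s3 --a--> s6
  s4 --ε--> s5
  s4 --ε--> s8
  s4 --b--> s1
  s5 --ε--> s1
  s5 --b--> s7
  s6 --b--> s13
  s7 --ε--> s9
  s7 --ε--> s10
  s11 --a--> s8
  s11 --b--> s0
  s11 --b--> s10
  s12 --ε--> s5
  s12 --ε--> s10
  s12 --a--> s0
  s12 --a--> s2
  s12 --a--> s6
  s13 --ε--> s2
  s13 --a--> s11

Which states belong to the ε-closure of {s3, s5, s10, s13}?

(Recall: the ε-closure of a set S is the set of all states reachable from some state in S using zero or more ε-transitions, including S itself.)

Start with {s3, s5, s10, s13}.
From s5 via ε: add s1.
From s13 via ε: add s2.
From s1 via ε: add s7, s8.
From s2 via ε: add s4.
From s7 via ε: add s9.
No new states can be added; the closed set is {s1, s2, s3, s4, s5, s7, s8, s9, s10, s13}.

{s1, s2, s3, s4, s5, s7, s8, s9, s10, s13}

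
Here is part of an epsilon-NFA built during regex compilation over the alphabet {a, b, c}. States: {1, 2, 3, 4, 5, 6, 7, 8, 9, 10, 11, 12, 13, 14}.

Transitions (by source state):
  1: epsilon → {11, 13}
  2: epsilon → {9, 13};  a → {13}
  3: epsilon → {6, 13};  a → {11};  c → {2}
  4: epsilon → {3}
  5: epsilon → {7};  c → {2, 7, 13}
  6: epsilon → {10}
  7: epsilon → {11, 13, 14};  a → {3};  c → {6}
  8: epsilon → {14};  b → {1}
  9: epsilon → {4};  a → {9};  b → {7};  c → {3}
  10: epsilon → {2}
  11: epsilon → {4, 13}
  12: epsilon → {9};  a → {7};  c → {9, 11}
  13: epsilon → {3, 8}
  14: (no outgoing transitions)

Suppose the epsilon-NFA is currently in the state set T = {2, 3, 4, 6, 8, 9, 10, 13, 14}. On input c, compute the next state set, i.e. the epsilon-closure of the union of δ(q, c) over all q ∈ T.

3 on c → {2}.
9 on c → {3}.
No c-transition from 2, 4, 6, 8, 10, 13, 14.
Union after reading c: {2, 3}.
Now take the epsilon-closure:
From 2 via epsilon: add 9, 13.
From 3 via epsilon: add 6.
From 6 via epsilon: add 10.
From 9 via epsilon: add 4.
From 13 via epsilon: add 8.
From 8 via epsilon: add 14.
No new states can be added; the closed set is {2, 3, 4, 6, 8, 9, 10, 13, 14}.

{2, 3, 4, 6, 8, 9, 10, 13, 14}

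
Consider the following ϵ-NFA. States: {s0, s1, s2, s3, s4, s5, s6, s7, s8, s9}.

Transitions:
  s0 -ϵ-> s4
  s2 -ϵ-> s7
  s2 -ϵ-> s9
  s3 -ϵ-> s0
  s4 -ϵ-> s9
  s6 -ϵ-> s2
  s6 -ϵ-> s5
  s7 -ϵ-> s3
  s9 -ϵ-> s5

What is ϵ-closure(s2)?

Start with {s2}.
From s2 via ϵ: add s7, s9.
From s7 via ϵ: add s3.
From s9 via ϵ: add s5.
From s3 via ϵ: add s0.
From s0 via ϵ: add s4.
No new states can be added; the closed set is {s0, s2, s3, s4, s5, s7, s9}.

{s0, s2, s3, s4, s5, s7, s9}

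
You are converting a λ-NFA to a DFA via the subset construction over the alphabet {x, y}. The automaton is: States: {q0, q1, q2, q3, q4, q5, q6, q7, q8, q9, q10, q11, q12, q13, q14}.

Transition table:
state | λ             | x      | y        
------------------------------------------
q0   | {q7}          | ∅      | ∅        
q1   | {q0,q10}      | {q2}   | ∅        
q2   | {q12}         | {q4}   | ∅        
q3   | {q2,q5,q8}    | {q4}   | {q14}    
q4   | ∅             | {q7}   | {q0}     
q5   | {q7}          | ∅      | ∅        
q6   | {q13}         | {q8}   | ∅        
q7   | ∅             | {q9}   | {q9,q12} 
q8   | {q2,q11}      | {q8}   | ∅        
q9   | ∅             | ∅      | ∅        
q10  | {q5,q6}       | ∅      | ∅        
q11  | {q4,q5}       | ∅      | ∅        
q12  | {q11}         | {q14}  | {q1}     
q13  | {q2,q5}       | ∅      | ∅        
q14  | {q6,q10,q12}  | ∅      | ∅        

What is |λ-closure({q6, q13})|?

8

Start with {q6, q13}.
From q13 via λ: add q2, q5.
From q2 via λ: add q12.
From q5 via λ: add q7.
From q12 via λ: add q11.
From q11 via λ: add q4.
λ-closure = {q2, q4, q5, q6, q7, q11, q12, q13}, which has 8 states.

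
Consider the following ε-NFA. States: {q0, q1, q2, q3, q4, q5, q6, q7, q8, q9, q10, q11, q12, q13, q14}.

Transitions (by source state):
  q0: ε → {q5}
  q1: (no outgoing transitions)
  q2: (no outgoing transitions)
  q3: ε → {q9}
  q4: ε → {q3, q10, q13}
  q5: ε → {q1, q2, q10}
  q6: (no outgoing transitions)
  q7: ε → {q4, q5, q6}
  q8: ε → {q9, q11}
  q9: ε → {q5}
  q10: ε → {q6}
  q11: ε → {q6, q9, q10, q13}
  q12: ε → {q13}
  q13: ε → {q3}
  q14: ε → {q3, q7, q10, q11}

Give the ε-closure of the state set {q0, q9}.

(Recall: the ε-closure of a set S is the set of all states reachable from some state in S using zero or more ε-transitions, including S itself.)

Start with {q0, q9}.
From q0 via ε: add q5.
From q5 via ε: add q1, q2, q10.
From q10 via ε: add q6.
No new states can be added; the closed set is {q0, q1, q2, q5, q6, q9, q10}.

{q0, q1, q2, q5, q6, q9, q10}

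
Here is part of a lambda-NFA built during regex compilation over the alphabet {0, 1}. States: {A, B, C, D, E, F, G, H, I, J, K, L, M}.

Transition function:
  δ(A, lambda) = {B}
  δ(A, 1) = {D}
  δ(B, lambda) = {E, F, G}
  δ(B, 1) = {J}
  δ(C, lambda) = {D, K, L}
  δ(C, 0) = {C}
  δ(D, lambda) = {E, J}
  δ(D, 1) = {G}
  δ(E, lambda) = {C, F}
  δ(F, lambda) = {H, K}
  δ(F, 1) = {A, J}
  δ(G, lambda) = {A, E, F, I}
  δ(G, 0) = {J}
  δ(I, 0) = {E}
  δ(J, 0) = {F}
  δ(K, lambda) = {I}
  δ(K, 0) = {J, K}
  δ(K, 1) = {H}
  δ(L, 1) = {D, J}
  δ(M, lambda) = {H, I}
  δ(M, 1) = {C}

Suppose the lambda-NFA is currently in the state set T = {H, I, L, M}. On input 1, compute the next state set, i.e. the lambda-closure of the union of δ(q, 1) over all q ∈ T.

L on 1 → {D, J}.
M on 1 → {C}.
No 1-transition from H, I.
Union after reading 1: {C, D, J}.
Now take the lambda-closure:
From C via lambda: add K, L.
From D via lambda: add E.
From E via lambda: add F.
From K via lambda: add I.
From F via lambda: add H.
No new states can be added; the closed set is {C, D, E, F, H, I, J, K, L}.

{C, D, E, F, H, I, J, K, L}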